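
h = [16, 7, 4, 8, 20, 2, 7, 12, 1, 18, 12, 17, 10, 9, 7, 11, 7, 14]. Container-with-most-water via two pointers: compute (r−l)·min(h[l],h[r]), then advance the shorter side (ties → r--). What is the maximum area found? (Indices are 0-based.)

l=0 r=17: min(16,14)*17=238 best=238 *, r--
l=0 r=16: min(16,7)*16=112 best=238, r--
l=0 r=15: min(16,11)*15=165 best=238, r--
l=0 r=14: min(16,7)*14=98 best=238, r--
l=0 r=13: min(16,9)*13=117 best=238, r--
l=0 r=12: min(16,10)*12=120 best=238, r--
l=0 r=11: min(16,17)*11=176 best=238, l++
l=1 r=11: min(7,17)*10=70 best=238, l++
l=2 r=11: min(4,17)*9=36 best=238, l++
l=3 r=11: min(8,17)*8=64 best=238, l++
l=4 r=11: min(20,17)*7=119 best=238, r--
l=4 r=10: min(20,12)*6=72 best=238, r--
l=4 r=9: min(20,18)*5=90 best=238, r--
l=4 r=8: min(20,1)*4=4 best=238, r--
l=4 r=7: min(20,12)*3=36 best=238, r--
l=4 r=6: min(20,7)*2=14 best=238, r--
l=4 r=5: min(20,2)*1=2 best=238, r--

max area = 238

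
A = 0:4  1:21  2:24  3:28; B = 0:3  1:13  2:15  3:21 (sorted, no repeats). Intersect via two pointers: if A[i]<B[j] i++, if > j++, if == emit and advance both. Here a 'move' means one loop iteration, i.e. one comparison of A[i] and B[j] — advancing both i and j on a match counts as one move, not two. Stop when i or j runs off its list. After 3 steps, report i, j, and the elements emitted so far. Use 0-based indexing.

[i=0,j=0] 4>3 → j++
[i=0,j=1] 4<13 → i++
[i=1,j=1] 21>13 → j++

i=1, j=2, emitted=[]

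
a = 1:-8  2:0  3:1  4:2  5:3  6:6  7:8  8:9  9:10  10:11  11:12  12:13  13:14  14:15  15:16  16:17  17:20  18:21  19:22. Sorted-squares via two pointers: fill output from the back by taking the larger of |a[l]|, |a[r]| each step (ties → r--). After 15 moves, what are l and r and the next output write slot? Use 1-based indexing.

l=2, r=5, next write slot=4

[1,19] |-8|<=|22| out[19]=484 → r--
[1,18] |-8|<=|21| out[18]=441 → r--
[1,17] |-8|<=|20| out[17]=400 → r--
[1,16] |-8|<=|17| out[16]=289 → r--
[1,15] |-8|<=|16| out[15]=256 → r--
[1,14] |-8|<=|15| out[14]=225 → r--
[1,13] |-8|<=|14| out[13]=196 → r--
[1,12] |-8|<=|13| out[12]=169 → r--
[1,11] |-8|<=|12| out[11]=144 → r--
[1,10] |-8|<=|11| out[10]=121 → r--
[1,9] |-8|<=|10| out[9]=100 → r--
[1,8] |-8|<=|9| out[8]=81 → r--
[1,7] |-8|<=|8| out[7]=64 → r--
[1,6] |-8|>|6| out[6]=64 → l++
[2,6] |0|<=|6| out[5]=36 → r--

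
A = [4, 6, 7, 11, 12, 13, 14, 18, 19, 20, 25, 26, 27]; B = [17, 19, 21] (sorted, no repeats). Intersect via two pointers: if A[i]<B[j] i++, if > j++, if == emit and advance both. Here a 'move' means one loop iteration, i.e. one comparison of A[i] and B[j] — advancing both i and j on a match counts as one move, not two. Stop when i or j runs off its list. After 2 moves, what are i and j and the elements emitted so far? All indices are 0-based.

i=0 j=0: 4<17, i++
i=1 j=0: 6<17, i++

i=2, j=0, emitted=[]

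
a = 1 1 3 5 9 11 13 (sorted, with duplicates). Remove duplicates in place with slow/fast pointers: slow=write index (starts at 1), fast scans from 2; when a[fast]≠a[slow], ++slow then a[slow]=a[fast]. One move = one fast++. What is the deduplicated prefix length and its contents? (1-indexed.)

length 6; prefix = [1, 3, 5, 9, 11, 13]

slow=1 fast=2: a[fast]=1=a[slow] dup, fast++
slow=1 fast=3: a[fast]=3≠a[slow]=1 write a[2]=3, slow++,fast++
slow=2 fast=4: a[fast]=5≠a[slow]=3 write a[3]=5, slow++,fast++
slow=3 fast=5: a[fast]=9≠a[slow]=5 write a[4]=9, slow++,fast++
slow=4 fast=6: a[fast]=11≠a[slow]=9 write a[5]=11, slow++,fast++
slow=5 fast=7: a[fast]=13≠a[slow]=11 write a[6]=13, slow++,fast++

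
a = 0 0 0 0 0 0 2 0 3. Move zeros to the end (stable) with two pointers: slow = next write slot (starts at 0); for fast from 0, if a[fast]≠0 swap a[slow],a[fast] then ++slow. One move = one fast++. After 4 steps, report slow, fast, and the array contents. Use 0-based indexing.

slow=0, fast=4, a=[0, 0, 0, 0, 0, 0, 2, 0, 3]

(s=0,f=0) a[fast]=0 → fast++
(s=0,f=1) a[fast]=0 → fast++
(s=0,f=2) a[fast]=0 → fast++
(s=0,f=3) a[fast]=0 → fast++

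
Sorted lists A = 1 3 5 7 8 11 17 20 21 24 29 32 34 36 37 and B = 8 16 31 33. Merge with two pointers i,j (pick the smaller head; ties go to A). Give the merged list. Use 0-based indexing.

[i=0,j=0] A[i]=1<=B[j]=8 take 1 → i++
[i=1,j=0] A[i]=3<=B[j]=8 take 3 → i++
[i=2,j=0] A[i]=5<=B[j]=8 take 5 → i++
[i=3,j=0] A[i]=7<=B[j]=8 take 7 → i++
[i=4,j=0] A[i]=8<=B[j]=8 take 8 → i++
[i=5,j=0] A[i]=11>B[j]=8 take 8 → j++
[i=5,j=1] A[i]=11<=B[j]=16 take 11 → i++
[i=6,j=1] A[i]=17>B[j]=16 take 16 → j++
[i=6,j=2] A[i]=17<=B[j]=31 take 17 → i++
[i=7,j=2] A[i]=20<=B[j]=31 take 20 → i++
[i=8,j=2] A[i]=21<=B[j]=31 take 21 → i++
[i=9,j=2] A[i]=24<=B[j]=31 take 24 → i++
[i=10,j=2] A[i]=29<=B[j]=31 take 29 → i++
[i=11,j=2] A[i]=32>B[j]=31 take 31 → j++
[i=11,j=3] A[i]=32<=B[j]=33 take 32 → i++
[i=12,j=3] A[i]=34>B[j]=33 take 33 → j++
[i=12,j=4] B done, take A[i]=34 → i++
[i=13,j=4] B done, take A[i]=36 → i++
[i=14,j=4] B done, take A[i]=37 → i++

[1, 3, 5, 7, 8, 8, 11, 16, 17, 20, 21, 24, 29, 31, 32, 33, 34, 36, 37]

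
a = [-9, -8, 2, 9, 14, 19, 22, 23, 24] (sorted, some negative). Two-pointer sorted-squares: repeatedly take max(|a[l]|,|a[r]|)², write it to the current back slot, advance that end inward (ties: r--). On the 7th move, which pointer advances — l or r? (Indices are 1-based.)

l

l=1 r=9: |-9|<=|24| out[9]=576, r--
l=1 r=8: |-9|<=|23| out[8]=529, r--
l=1 r=7: |-9|<=|22| out[7]=484, r--
l=1 r=6: |-9|<=|19| out[6]=361, r--
l=1 r=5: |-9|<=|14| out[5]=196, r--
l=1 r=4: |-9|<=|9| out[4]=81, r--
l=1 r=3: |-9|>|2| out[3]=81, l++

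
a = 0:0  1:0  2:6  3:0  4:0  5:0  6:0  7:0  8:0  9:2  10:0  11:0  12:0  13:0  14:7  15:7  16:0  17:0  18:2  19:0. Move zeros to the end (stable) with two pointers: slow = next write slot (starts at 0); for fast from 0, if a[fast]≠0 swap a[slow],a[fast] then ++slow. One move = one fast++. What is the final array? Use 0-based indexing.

[6, 2, 7, 7, 2, 0, 0, 0, 0, 0, 0, 0, 0, 0, 0, 0, 0, 0, 0, 0]

slow=0 fast=0: a[fast]=0, fast++
slow=0 fast=1: a[fast]=0, fast++
slow=0 fast=2: a[fast]=6≠0 swap→a[0]=6, slow++,fast++
slow=1 fast=3: a[fast]=0, fast++
slow=1 fast=4: a[fast]=0, fast++
slow=1 fast=5: a[fast]=0, fast++
slow=1 fast=6: a[fast]=0, fast++
slow=1 fast=7: a[fast]=0, fast++
slow=1 fast=8: a[fast]=0, fast++
slow=1 fast=9: a[fast]=2≠0 swap→a[1]=2, slow++,fast++
slow=2 fast=10: a[fast]=0, fast++
slow=2 fast=11: a[fast]=0, fast++
slow=2 fast=12: a[fast]=0, fast++
slow=2 fast=13: a[fast]=0, fast++
slow=2 fast=14: a[fast]=7≠0 swap→a[2]=7, slow++,fast++
slow=3 fast=15: a[fast]=7≠0 swap→a[3]=7, slow++,fast++
slow=4 fast=16: a[fast]=0, fast++
slow=4 fast=17: a[fast]=0, fast++
slow=4 fast=18: a[fast]=2≠0 swap→a[4]=2, slow++,fast++
slow=5 fast=19: a[fast]=0, fast++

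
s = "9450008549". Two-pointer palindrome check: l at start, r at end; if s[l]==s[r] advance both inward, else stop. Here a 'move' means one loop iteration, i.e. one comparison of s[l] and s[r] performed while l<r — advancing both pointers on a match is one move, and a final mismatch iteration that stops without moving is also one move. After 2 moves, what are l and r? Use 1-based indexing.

l=3, r=8

l=1 r=10: '9'=='9', l++,r--
l=2 r=9: '4'=='4', l++,r--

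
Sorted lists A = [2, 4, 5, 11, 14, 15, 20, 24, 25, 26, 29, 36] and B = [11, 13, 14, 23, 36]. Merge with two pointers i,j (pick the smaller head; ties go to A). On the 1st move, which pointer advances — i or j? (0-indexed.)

i

i=0 j=0: A[i]=2<=B[j]=11 take 2, i++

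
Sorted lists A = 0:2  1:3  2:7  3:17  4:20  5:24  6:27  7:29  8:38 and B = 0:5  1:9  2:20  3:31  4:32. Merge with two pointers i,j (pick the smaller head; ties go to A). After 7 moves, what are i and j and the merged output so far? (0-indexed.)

i=5, j=2, merged so far=[2, 3, 5, 7, 9, 17, 20]

i=0 j=0: A[i]=2<=B[j]=5 take 2, i++
i=1 j=0: A[i]=3<=B[j]=5 take 3, i++
i=2 j=0: A[i]=7>B[j]=5 take 5, j++
i=2 j=1: A[i]=7<=B[j]=9 take 7, i++
i=3 j=1: A[i]=17>B[j]=9 take 9, j++
i=3 j=2: A[i]=17<=B[j]=20 take 17, i++
i=4 j=2: A[i]=20<=B[j]=20 take 20, i++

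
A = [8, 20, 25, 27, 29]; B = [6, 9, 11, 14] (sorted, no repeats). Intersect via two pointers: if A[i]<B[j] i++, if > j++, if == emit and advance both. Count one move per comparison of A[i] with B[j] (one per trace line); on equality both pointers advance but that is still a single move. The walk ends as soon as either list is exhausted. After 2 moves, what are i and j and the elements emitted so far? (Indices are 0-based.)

i=1, j=1, emitted=[]

[i=0,j=0] 8>6 → j++
[i=0,j=1] 8<9 → i++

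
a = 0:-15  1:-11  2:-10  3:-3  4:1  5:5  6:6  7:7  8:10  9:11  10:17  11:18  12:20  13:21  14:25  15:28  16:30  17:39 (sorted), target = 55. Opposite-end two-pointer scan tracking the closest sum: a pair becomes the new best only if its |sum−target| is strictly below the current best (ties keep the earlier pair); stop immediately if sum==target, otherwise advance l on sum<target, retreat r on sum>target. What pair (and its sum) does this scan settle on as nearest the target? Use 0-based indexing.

pair (25, 30) with sum 55 (|Δ|=0)

l=0 r=17: -15+39=24 d=31 *, l++
l=1 r=17: -11+39=28 d=27 *, l++
l=2 r=17: -10+39=29 d=26 *, l++
l=3 r=17: -3+39=36 d=19 *, l++
l=4 r=17: 1+39=40 d=15 *, l++
l=5 r=17: 5+39=44 d=11 *, l++
l=6 r=17: 6+39=45 d=10 *, l++
l=7 r=17: 7+39=46 d=9 *, l++
l=8 r=17: 10+39=49 d=6 *, l++
l=9 r=17: 11+39=50 d=5 *, l++
l=10 r=17: 17+39=56 d=1 *, r--
l=10 r=16: 17+30=47 d=8, l++
l=11 r=16: 18+30=48 d=7, l++
l=12 r=16: 20+30=50 d=5, l++
l=13 r=16: 21+30=51 d=4, l++
l=14 r=16: 25+30=55 d=0 *, stop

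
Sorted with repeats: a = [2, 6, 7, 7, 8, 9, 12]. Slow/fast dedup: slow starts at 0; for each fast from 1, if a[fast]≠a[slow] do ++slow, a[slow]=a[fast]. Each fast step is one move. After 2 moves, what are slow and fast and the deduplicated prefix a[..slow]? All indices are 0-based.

(s=0,f=1) a[fast]=6≠a[slow]=2 write a[1]=6 → slow++,fast++
(s=1,f=2) a[fast]=7≠a[slow]=6 write a[2]=7 → slow++,fast++

slow=2, fast=3, prefix=[2, 6, 7]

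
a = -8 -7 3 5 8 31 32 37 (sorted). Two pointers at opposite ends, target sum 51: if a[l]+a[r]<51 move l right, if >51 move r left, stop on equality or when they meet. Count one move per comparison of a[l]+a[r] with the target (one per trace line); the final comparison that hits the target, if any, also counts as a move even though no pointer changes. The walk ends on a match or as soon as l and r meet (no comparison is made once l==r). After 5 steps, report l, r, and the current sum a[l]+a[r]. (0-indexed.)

[0,7] -8+37=29 <51 → l++
[1,7] -7+37=30 <51 → l++
[2,7] 3+37=40 <51 → l++
[3,7] 5+37=42 <51 → l++
[4,7] 8+37=45 <51 → l++

l=5, r=7, sum=68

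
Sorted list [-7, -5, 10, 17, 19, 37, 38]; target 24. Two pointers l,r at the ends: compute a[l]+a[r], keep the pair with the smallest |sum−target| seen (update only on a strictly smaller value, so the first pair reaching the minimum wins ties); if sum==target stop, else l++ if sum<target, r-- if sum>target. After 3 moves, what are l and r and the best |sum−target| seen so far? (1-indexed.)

[1,7] -7+38=31 d=7 * → r--
[1,6] -7+37=30 d=6 * → r--
[1,5] -7+19=12 d=12 → l++

l=2, r=5, best |Δ|=6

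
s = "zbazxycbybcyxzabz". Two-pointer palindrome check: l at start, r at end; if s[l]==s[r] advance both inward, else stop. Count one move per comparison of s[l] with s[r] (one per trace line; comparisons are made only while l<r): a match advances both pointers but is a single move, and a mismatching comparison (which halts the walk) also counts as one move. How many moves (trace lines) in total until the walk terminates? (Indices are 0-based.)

8 moves

[0,16] 'z'=='z' → l++,r--
[1,15] 'b'=='b' → l++,r--
[2,14] 'a'=='a' → l++,r--
[3,13] 'z'=='z' → l++,r--
[4,12] 'x'=='x' → l++,r--
[5,11] 'y'=='y' → l++,r--
[6,10] 'c'=='c' → l++,r--
[7,9] 'b'=='b' → l++,r--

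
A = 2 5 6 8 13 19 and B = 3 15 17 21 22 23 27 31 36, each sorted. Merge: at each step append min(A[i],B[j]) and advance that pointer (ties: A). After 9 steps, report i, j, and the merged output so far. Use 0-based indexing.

[i=0,j=0] A[i]=2<=B[j]=3 take 2 → i++
[i=1,j=0] A[i]=5>B[j]=3 take 3 → j++
[i=1,j=1] A[i]=5<=B[j]=15 take 5 → i++
[i=2,j=1] A[i]=6<=B[j]=15 take 6 → i++
[i=3,j=1] A[i]=8<=B[j]=15 take 8 → i++
[i=4,j=1] A[i]=13<=B[j]=15 take 13 → i++
[i=5,j=1] A[i]=19>B[j]=15 take 15 → j++
[i=5,j=2] A[i]=19>B[j]=17 take 17 → j++
[i=5,j=3] A[i]=19<=B[j]=21 take 19 → i++

i=6, j=3, merged so far=[2, 3, 5, 6, 8, 13, 15, 17, 19]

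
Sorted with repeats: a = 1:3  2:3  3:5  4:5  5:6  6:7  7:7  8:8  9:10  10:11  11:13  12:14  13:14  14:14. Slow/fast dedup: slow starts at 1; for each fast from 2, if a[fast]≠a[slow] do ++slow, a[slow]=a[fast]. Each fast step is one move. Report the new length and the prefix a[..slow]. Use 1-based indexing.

length 9; prefix = [3, 5, 6, 7, 8, 10, 11, 13, 14]

(s=1,f=2) a[fast]=3=a[slow] dup → fast++
(s=1,f=3) a[fast]=5≠a[slow]=3 write a[2]=5 → slow++,fast++
(s=2,f=4) a[fast]=5=a[slow] dup → fast++
(s=2,f=5) a[fast]=6≠a[slow]=5 write a[3]=6 → slow++,fast++
(s=3,f=6) a[fast]=7≠a[slow]=6 write a[4]=7 → slow++,fast++
(s=4,f=7) a[fast]=7=a[slow] dup → fast++
(s=4,f=8) a[fast]=8≠a[slow]=7 write a[5]=8 → slow++,fast++
(s=5,f=9) a[fast]=10≠a[slow]=8 write a[6]=10 → slow++,fast++
(s=6,f=10) a[fast]=11≠a[slow]=10 write a[7]=11 → slow++,fast++
(s=7,f=11) a[fast]=13≠a[slow]=11 write a[8]=13 → slow++,fast++
(s=8,f=12) a[fast]=14≠a[slow]=13 write a[9]=14 → slow++,fast++
(s=9,f=13) a[fast]=14=a[slow] dup → fast++
(s=9,f=14) a[fast]=14=a[slow] dup → fast++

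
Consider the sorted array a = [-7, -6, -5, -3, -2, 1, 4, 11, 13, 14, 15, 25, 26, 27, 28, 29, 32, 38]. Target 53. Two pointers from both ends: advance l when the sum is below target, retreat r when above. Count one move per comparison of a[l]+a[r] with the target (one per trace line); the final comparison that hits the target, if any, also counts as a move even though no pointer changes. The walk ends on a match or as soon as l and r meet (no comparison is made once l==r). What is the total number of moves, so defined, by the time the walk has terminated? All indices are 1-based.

[1,18] -7+38=31 <53 → l++
[2,18] -6+38=32 <53 → l++
[3,18] -5+38=33 <53 → l++
[4,18] -3+38=35 <53 → l++
[5,18] -2+38=36 <53 → l++
[6,18] 1+38=39 <53 → l++
[7,18] 4+38=42 <53 → l++
[8,18] 11+38=49 <53 → l++
[9,18] 13+38=51 <53 → l++
[10,18] 14+38=52 <53 → l++
[11,18] 15+38=53 → found

11 moves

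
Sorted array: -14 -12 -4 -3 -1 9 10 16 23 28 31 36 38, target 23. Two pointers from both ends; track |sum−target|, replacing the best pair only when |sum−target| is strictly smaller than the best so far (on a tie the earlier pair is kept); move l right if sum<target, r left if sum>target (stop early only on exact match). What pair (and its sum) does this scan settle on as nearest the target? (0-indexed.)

l=0 r=12: -14+38=24 d=1 *, r--
l=0 r=11: -14+36=22 d=1, l++
l=1 r=11: -12+36=24 d=1, r--
l=1 r=10: -12+31=19 d=4, l++
l=2 r=10: -4+31=27 d=4, r--
l=2 r=9: -4+28=24 d=1, r--
l=2 r=8: -4+23=19 d=4, l++
l=3 r=8: -3+23=20 d=3, l++
l=4 r=8: -1+23=22 d=1, l++
l=5 r=8: 9+23=32 d=9, r--
l=5 r=7: 9+16=25 d=2, r--
l=5 r=6: 9+10=19 d=4, l++

pair (-14, 38) with sum 24 (|Δ|=1)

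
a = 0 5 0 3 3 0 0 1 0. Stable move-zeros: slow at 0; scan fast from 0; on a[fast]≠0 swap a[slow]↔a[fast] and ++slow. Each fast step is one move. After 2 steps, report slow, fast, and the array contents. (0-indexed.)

slow=1, fast=2, a=[5, 0, 0, 3, 3, 0, 0, 1, 0]

(s=0,f=0) a[fast]=0 → fast++
(s=0,f=1) a[fast]=5≠0 swap→a[0]=5 → slow++,fast++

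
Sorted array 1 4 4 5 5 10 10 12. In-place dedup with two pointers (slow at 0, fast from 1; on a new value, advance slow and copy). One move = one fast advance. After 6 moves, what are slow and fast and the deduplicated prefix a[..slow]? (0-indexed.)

slow=3, fast=7, prefix=[1, 4, 5, 10]

slow=0 fast=1: a[fast]=4≠a[slow]=1 write a[1]=4, slow++,fast++
slow=1 fast=2: a[fast]=4=a[slow] dup, fast++
slow=1 fast=3: a[fast]=5≠a[slow]=4 write a[2]=5, slow++,fast++
slow=2 fast=4: a[fast]=5=a[slow] dup, fast++
slow=2 fast=5: a[fast]=10≠a[slow]=5 write a[3]=10, slow++,fast++
slow=3 fast=6: a[fast]=10=a[slow] dup, fast++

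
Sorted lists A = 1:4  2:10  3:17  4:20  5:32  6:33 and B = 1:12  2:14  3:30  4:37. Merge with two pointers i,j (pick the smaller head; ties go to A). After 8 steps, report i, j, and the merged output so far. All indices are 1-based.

[i=1,j=1] A[i]=4<=B[j]=12 take 4 → i++
[i=2,j=1] A[i]=10<=B[j]=12 take 10 → i++
[i=3,j=1] A[i]=17>B[j]=12 take 12 → j++
[i=3,j=2] A[i]=17>B[j]=14 take 14 → j++
[i=3,j=3] A[i]=17<=B[j]=30 take 17 → i++
[i=4,j=3] A[i]=20<=B[j]=30 take 20 → i++
[i=5,j=3] A[i]=32>B[j]=30 take 30 → j++
[i=5,j=4] A[i]=32<=B[j]=37 take 32 → i++

i=6, j=4, merged so far=[4, 10, 12, 14, 17, 20, 30, 32]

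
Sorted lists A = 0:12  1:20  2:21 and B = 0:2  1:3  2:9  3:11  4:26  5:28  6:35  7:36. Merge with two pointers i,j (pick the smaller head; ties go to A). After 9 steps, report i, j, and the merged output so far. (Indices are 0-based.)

i=3, j=6, merged so far=[2, 3, 9, 11, 12, 20, 21, 26, 28]

[i=0,j=0] A[i]=12>B[j]=2 take 2 → j++
[i=0,j=1] A[i]=12>B[j]=3 take 3 → j++
[i=0,j=2] A[i]=12>B[j]=9 take 9 → j++
[i=0,j=3] A[i]=12>B[j]=11 take 11 → j++
[i=0,j=4] A[i]=12<=B[j]=26 take 12 → i++
[i=1,j=4] A[i]=20<=B[j]=26 take 20 → i++
[i=2,j=4] A[i]=21<=B[j]=26 take 21 → i++
[i=3,j=4] A done, take B[j]=26 → j++
[i=3,j=5] A done, take B[j]=28 → j++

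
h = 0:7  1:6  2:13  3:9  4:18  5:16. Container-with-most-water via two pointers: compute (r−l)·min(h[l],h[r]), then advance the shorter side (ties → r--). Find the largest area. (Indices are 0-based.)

max area = 39

l=0 r=5: min(7,16)*5=35 best=35 *, l++
l=1 r=5: min(6,16)*4=24 best=35, l++
l=2 r=5: min(13,16)*3=39 best=39 *, l++
l=3 r=5: min(9,16)*2=18 best=39, l++
l=4 r=5: min(18,16)*1=16 best=39, r--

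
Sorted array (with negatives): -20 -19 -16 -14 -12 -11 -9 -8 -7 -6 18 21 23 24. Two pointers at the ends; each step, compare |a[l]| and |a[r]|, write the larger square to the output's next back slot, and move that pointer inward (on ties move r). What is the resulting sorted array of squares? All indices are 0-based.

[36, 49, 64, 81, 121, 144, 196, 256, 324, 361, 400, 441, 529, 576]

[0,13] |-20|<=|24| out[13]=576 → r--
[0,12] |-20|<=|23| out[12]=529 → r--
[0,11] |-20|<=|21| out[11]=441 → r--
[0,10] |-20|>|18| out[10]=400 → l++
[1,10] |-19|>|18| out[9]=361 → l++
[2,10] |-16|<=|18| out[8]=324 → r--
[2,9] |-16|>|-6| out[7]=256 → l++
[3,9] |-14|>|-6| out[6]=196 → l++
[4,9] |-12|>|-6| out[5]=144 → l++
[5,9] |-11|>|-6| out[4]=121 → l++
[6,9] |-9|>|-6| out[3]=81 → l++
[7,9] |-8|>|-6| out[2]=64 → l++
[8,9] |-7|>|-6| out[1]=49 → l++
[9,9] |-6|<=|-6| out[0]=36 → r--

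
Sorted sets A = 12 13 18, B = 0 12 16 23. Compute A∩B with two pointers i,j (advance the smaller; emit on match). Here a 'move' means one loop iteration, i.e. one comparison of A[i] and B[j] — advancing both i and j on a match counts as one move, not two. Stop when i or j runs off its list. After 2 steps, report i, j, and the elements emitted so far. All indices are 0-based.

i=0 j=0: 12>0, j++
i=0 j=1: 12==12 emit, i++,j++

i=1, j=2, emitted=[12]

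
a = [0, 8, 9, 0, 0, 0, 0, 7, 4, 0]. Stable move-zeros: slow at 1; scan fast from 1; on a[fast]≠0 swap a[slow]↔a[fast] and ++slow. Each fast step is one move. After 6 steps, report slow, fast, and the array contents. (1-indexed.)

(s=1,f=1) a[fast]=0 → fast++
(s=1,f=2) a[fast]=8≠0 swap→a[1]=8 → slow++,fast++
(s=2,f=3) a[fast]=9≠0 swap→a[2]=9 → slow++,fast++
(s=3,f=4) a[fast]=0 → fast++
(s=3,f=5) a[fast]=0 → fast++
(s=3,f=6) a[fast]=0 → fast++

slow=3, fast=7, a=[8, 9, 0, 0, 0, 0, 0, 7, 4, 0]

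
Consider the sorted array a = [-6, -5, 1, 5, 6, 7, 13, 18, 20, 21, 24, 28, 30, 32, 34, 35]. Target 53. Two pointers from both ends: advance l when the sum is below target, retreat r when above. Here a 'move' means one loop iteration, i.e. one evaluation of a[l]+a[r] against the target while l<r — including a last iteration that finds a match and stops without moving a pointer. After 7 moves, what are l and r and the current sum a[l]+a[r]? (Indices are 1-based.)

l=1 r=16: -6+35=29 <53, l++
l=2 r=16: -5+35=30 <53, l++
l=3 r=16: 1+35=36 <53, l++
l=4 r=16: 5+35=40 <53, l++
l=5 r=16: 6+35=41 <53, l++
l=6 r=16: 7+35=42 <53, l++
l=7 r=16: 13+35=48 <53, l++

l=8, r=16, sum=53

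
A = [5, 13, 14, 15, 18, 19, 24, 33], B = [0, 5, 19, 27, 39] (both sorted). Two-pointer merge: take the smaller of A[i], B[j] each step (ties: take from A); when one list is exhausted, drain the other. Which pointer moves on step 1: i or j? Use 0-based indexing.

j

[i=0,j=0] A[i]=5>B[j]=0 take 0 → j++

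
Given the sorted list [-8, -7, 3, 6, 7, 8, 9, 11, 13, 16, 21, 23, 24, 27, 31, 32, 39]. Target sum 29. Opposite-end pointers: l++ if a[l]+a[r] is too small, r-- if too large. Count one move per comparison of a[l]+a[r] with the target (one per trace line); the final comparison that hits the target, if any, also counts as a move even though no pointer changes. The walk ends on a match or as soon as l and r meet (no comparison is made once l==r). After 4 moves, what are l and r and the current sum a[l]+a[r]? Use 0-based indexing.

l=2, r=14, sum=34

l=0 r=16: -8+39=31 >29, r--
l=0 r=15: -8+32=24 <29, l++
l=1 r=15: -7+32=25 <29, l++
l=2 r=15: 3+32=35 >29, r--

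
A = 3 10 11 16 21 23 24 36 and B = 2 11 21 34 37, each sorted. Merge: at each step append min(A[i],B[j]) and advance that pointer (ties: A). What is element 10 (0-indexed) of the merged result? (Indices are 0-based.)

merged[10] = 34

i=0 j=0: A[i]=3>B[j]=2 take 2, j++
i=0 j=1: A[i]=3<=B[j]=11 take 3, i++
i=1 j=1: A[i]=10<=B[j]=11 take 10, i++
i=2 j=1: A[i]=11<=B[j]=11 take 11, i++
i=3 j=1: A[i]=16>B[j]=11 take 11, j++
i=3 j=2: A[i]=16<=B[j]=21 take 16, i++
i=4 j=2: A[i]=21<=B[j]=21 take 21, i++
i=5 j=2: A[i]=23>B[j]=21 take 21, j++
i=5 j=3: A[i]=23<=B[j]=34 take 23, i++
i=6 j=3: A[i]=24<=B[j]=34 take 24, i++
i=7 j=3: A[i]=36>B[j]=34 take 34, j++
i=7 j=4: A[i]=36<=B[j]=37 take 36, i++
i=8 j=4: A done, take B[j]=37, j++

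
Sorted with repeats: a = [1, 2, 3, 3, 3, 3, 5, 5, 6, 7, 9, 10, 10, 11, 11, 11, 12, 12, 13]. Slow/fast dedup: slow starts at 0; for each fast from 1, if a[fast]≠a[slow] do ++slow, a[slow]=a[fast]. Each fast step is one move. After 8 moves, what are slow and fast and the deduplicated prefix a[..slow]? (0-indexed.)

slow=0 fast=1: a[fast]=2≠a[slow]=1 write a[1]=2, slow++,fast++
slow=1 fast=2: a[fast]=3≠a[slow]=2 write a[2]=3, slow++,fast++
slow=2 fast=3: a[fast]=3=a[slow] dup, fast++
slow=2 fast=4: a[fast]=3=a[slow] dup, fast++
slow=2 fast=5: a[fast]=3=a[slow] dup, fast++
slow=2 fast=6: a[fast]=5≠a[slow]=3 write a[3]=5, slow++,fast++
slow=3 fast=7: a[fast]=5=a[slow] dup, fast++
slow=3 fast=8: a[fast]=6≠a[slow]=5 write a[4]=6, slow++,fast++

slow=4, fast=9, prefix=[1, 2, 3, 5, 6]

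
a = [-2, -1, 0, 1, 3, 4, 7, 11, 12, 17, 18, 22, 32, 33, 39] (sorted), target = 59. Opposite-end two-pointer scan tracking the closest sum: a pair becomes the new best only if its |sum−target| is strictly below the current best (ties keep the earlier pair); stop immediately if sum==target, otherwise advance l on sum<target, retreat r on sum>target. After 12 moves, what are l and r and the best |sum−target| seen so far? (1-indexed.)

l=12, r=14, best |Δ|=2

l=1 r=15: -2+39=37 d=22 *, l++
l=2 r=15: -1+39=38 d=21 *, l++
l=3 r=15: 0+39=39 d=20 *, l++
l=4 r=15: 1+39=40 d=19 *, l++
l=5 r=15: 3+39=42 d=17 *, l++
l=6 r=15: 4+39=43 d=16 *, l++
l=7 r=15: 7+39=46 d=13 *, l++
l=8 r=15: 11+39=50 d=9 *, l++
l=9 r=15: 12+39=51 d=8 *, l++
l=10 r=15: 17+39=56 d=3 *, l++
l=11 r=15: 18+39=57 d=2 *, l++
l=12 r=15: 22+39=61 d=2, r--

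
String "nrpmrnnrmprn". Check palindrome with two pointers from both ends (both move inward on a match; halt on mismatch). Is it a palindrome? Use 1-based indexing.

palindrome

l=1 r=12: 'n'=='n', l++,r--
l=2 r=11: 'r'=='r', l++,r--
l=3 r=10: 'p'=='p', l++,r--
l=4 r=9: 'm'=='m', l++,r--
l=5 r=8: 'r'=='r', l++,r--
l=6 r=7: 'n'=='n', l++,r--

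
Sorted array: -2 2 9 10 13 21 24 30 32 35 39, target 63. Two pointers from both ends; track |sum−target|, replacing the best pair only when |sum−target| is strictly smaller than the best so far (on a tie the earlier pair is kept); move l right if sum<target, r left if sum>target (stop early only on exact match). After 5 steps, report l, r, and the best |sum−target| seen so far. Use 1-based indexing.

l=6, r=11, best |Δ|=11

l=1 r=11: -2+39=37 d=26 *, l++
l=2 r=11: 2+39=41 d=22 *, l++
l=3 r=11: 9+39=48 d=15 *, l++
l=4 r=11: 10+39=49 d=14 *, l++
l=5 r=11: 13+39=52 d=11 *, l++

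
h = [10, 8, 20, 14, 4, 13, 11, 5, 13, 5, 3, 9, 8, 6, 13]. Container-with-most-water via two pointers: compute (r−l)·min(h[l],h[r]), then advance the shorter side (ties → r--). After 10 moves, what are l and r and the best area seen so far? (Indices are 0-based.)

[0,14] min(10,13)*14=140 best=140 * → l++
[1,14] min(8,13)*13=104 best=140 → l++
[2,14] min(20,13)*12=156 best=156 * → r--
[2,13] min(20,6)*11=66 best=156 → r--
[2,12] min(20,8)*10=80 best=156 → r--
[2,11] min(20,9)*9=81 best=156 → r--
[2,10] min(20,3)*8=24 best=156 → r--
[2,9] min(20,5)*7=35 best=156 → r--
[2,8] min(20,13)*6=78 best=156 → r--
[2,7] min(20,5)*5=25 best=156 → r--

l=2, r=6, best area=156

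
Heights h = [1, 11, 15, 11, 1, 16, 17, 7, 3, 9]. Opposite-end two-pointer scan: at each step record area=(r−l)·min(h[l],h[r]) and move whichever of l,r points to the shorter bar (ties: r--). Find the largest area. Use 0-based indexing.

max area = 72

l=0 r=9: min(1,9)*9=9 best=9 *, l++
l=1 r=9: min(11,9)*8=72 best=72 *, r--
l=1 r=8: min(11,3)*7=21 best=72, r--
l=1 r=7: min(11,7)*6=42 best=72, r--
l=1 r=6: min(11,17)*5=55 best=72, l++
l=2 r=6: min(15,17)*4=60 best=72, l++
l=3 r=6: min(11,17)*3=33 best=72, l++
l=4 r=6: min(1,17)*2=2 best=72, l++
l=5 r=6: min(16,17)*1=16 best=72, l++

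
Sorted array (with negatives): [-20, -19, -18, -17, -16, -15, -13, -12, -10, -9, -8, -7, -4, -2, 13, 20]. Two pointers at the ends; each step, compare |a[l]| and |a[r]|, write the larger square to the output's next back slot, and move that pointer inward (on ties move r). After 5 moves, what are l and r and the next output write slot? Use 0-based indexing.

l=4, r=14, next write slot=10

[0,15] |-20|<=|20| out[15]=400 → r--
[0,14] |-20|>|13| out[14]=400 → l++
[1,14] |-19|>|13| out[13]=361 → l++
[2,14] |-18|>|13| out[12]=324 → l++
[3,14] |-17|>|13| out[11]=289 → l++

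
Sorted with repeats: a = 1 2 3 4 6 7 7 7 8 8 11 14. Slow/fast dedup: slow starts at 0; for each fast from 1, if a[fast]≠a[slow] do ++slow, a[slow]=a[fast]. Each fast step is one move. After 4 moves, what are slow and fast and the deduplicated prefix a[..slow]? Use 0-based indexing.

slow=4, fast=5, prefix=[1, 2, 3, 4, 6]

(s=0,f=1) a[fast]=2≠a[slow]=1 write a[1]=2 → slow++,fast++
(s=1,f=2) a[fast]=3≠a[slow]=2 write a[2]=3 → slow++,fast++
(s=2,f=3) a[fast]=4≠a[slow]=3 write a[3]=4 → slow++,fast++
(s=3,f=4) a[fast]=6≠a[slow]=4 write a[4]=6 → slow++,fast++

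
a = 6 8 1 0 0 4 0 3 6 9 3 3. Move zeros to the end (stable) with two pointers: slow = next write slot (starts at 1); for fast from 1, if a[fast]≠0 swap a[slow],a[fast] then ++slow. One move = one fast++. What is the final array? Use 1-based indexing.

slow=1 fast=1: a[fast]=6≠0 swap→a[1]=6, slow++,fast++
slow=2 fast=2: a[fast]=8≠0 swap→a[2]=8, slow++,fast++
slow=3 fast=3: a[fast]=1≠0 swap→a[3]=1, slow++,fast++
slow=4 fast=4: a[fast]=0, fast++
slow=4 fast=5: a[fast]=0, fast++
slow=4 fast=6: a[fast]=4≠0 swap→a[4]=4, slow++,fast++
slow=5 fast=7: a[fast]=0, fast++
slow=5 fast=8: a[fast]=3≠0 swap→a[5]=3, slow++,fast++
slow=6 fast=9: a[fast]=6≠0 swap→a[6]=6, slow++,fast++
slow=7 fast=10: a[fast]=9≠0 swap→a[7]=9, slow++,fast++
slow=8 fast=11: a[fast]=3≠0 swap→a[8]=3, slow++,fast++
slow=9 fast=12: a[fast]=3≠0 swap→a[9]=3, slow++,fast++

[6, 8, 1, 4, 3, 6, 9, 3, 3, 0, 0, 0]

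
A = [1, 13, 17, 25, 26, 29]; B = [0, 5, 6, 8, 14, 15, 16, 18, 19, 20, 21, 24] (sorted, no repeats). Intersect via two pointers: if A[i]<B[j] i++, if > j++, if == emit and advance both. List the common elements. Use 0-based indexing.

[i=0,j=0] 1>0 → j++
[i=0,j=1] 1<5 → i++
[i=1,j=1] 13>5 → j++
[i=1,j=2] 13>6 → j++
[i=1,j=3] 13>8 → j++
[i=1,j=4] 13<14 → i++
[i=2,j=4] 17>14 → j++
[i=2,j=5] 17>15 → j++
[i=2,j=6] 17>16 → j++
[i=2,j=7] 17<18 → i++
[i=3,j=7] 25>18 → j++
[i=3,j=8] 25>19 → j++
[i=3,j=9] 25>20 → j++
[i=3,j=10] 25>21 → j++
[i=3,j=11] 25>24 → j++

intersection = []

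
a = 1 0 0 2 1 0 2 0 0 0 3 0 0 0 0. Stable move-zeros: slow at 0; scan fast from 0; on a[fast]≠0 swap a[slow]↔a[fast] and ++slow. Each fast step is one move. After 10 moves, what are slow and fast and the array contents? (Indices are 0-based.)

slow=0 fast=0: a[fast]=1≠0 swap→a[0]=1, slow++,fast++
slow=1 fast=1: a[fast]=0, fast++
slow=1 fast=2: a[fast]=0, fast++
slow=1 fast=3: a[fast]=2≠0 swap→a[1]=2, slow++,fast++
slow=2 fast=4: a[fast]=1≠0 swap→a[2]=1, slow++,fast++
slow=3 fast=5: a[fast]=0, fast++
slow=3 fast=6: a[fast]=2≠0 swap→a[3]=2, slow++,fast++
slow=4 fast=7: a[fast]=0, fast++
slow=4 fast=8: a[fast]=0, fast++
slow=4 fast=9: a[fast]=0, fast++

slow=4, fast=10, a=[1, 2, 1, 2, 0, 0, 0, 0, 0, 0, 3, 0, 0, 0, 0]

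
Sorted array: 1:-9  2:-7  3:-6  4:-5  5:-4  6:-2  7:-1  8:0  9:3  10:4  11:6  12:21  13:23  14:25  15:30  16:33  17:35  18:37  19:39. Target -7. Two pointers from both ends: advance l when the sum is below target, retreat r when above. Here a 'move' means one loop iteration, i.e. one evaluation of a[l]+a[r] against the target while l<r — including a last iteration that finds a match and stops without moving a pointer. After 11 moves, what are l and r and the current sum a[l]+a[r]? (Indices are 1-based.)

l=1 r=19: -9+39=30 >-7, r--
l=1 r=18: -9+37=28 >-7, r--
l=1 r=17: -9+35=26 >-7, r--
l=1 r=16: -9+33=24 >-7, r--
l=1 r=15: -9+30=21 >-7, r--
l=1 r=14: -9+25=16 >-7, r--
l=1 r=13: -9+23=14 >-7, r--
l=1 r=12: -9+21=12 >-7, r--
l=1 r=11: -9+6=-3 >-7, r--
l=1 r=10: -9+4=-5 >-7, r--
l=1 r=9: -9+3=-6 >-7, r--

l=1, r=8, sum=-9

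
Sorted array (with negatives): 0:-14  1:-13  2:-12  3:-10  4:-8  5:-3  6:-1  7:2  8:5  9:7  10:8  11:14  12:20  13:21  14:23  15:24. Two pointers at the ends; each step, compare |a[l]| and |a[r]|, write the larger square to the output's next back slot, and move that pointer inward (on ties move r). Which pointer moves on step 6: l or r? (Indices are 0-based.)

l

[0,15] |-14|<=|24| out[15]=576 → r--
[0,14] |-14|<=|23| out[14]=529 → r--
[0,13] |-14|<=|21| out[13]=441 → r--
[0,12] |-14|<=|20| out[12]=400 → r--
[0,11] |-14|<=|14| out[11]=196 → r--
[0,10] |-14|>|8| out[10]=196 → l++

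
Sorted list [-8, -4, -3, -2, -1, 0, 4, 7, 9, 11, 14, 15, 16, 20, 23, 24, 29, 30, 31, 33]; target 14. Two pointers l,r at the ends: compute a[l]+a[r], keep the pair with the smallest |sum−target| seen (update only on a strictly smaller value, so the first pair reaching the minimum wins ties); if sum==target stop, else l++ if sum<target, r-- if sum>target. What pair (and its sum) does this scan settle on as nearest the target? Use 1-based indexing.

pair (-2, 16) with sum 14 (|Δ|=0)

l=1 r=20: -8+33=25 d=11 *, r--
l=1 r=19: -8+31=23 d=9 *, r--
l=1 r=18: -8+30=22 d=8 *, r--
l=1 r=17: -8+29=21 d=7 *, r--
l=1 r=16: -8+24=16 d=2 *, r--
l=1 r=15: -8+23=15 d=1 *, r--
l=1 r=14: -8+20=12 d=2, l++
l=2 r=14: -4+20=16 d=2, r--
l=2 r=13: -4+16=12 d=2, l++
l=3 r=13: -3+16=13 d=1, l++
l=4 r=13: -2+16=14 d=0 *, stop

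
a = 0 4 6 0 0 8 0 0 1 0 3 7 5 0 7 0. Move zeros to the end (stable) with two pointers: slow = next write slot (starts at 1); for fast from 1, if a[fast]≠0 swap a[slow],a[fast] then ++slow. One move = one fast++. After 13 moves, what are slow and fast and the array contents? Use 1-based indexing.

slow=8, fast=14, a=[4, 6, 8, 1, 3, 7, 5, 0, 0, 0, 0, 0, 0, 0, 7, 0]

(s=1,f=1) a[fast]=0 → fast++
(s=1,f=2) a[fast]=4≠0 swap→a[1]=4 → slow++,fast++
(s=2,f=3) a[fast]=6≠0 swap→a[2]=6 → slow++,fast++
(s=3,f=4) a[fast]=0 → fast++
(s=3,f=5) a[fast]=0 → fast++
(s=3,f=6) a[fast]=8≠0 swap→a[3]=8 → slow++,fast++
(s=4,f=7) a[fast]=0 → fast++
(s=4,f=8) a[fast]=0 → fast++
(s=4,f=9) a[fast]=1≠0 swap→a[4]=1 → slow++,fast++
(s=5,f=10) a[fast]=0 → fast++
(s=5,f=11) a[fast]=3≠0 swap→a[5]=3 → slow++,fast++
(s=6,f=12) a[fast]=7≠0 swap→a[6]=7 → slow++,fast++
(s=7,f=13) a[fast]=5≠0 swap→a[7]=5 → slow++,fast++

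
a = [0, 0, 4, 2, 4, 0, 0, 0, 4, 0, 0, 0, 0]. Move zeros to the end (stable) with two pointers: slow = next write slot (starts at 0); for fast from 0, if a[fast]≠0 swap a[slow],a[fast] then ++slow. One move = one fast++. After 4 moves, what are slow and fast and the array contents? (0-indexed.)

slow=2, fast=4, a=[4, 2, 0, 0, 4, 0, 0, 0, 4, 0, 0, 0, 0]

(s=0,f=0) a[fast]=0 → fast++
(s=0,f=1) a[fast]=0 → fast++
(s=0,f=2) a[fast]=4≠0 swap→a[0]=4 → slow++,fast++
(s=1,f=3) a[fast]=2≠0 swap→a[1]=2 → slow++,fast++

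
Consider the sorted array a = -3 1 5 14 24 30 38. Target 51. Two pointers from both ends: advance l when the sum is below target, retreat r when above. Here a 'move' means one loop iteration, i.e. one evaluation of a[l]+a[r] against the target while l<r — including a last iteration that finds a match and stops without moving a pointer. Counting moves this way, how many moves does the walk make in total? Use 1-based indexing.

6 moves

l=1 r=7: -3+38=35 <51, l++
l=2 r=7: 1+38=39 <51, l++
l=3 r=7: 5+38=43 <51, l++
l=4 r=7: 14+38=52 >51, r--
l=4 r=6: 14+30=44 <51, l++
l=5 r=6: 24+30=54 >51, r--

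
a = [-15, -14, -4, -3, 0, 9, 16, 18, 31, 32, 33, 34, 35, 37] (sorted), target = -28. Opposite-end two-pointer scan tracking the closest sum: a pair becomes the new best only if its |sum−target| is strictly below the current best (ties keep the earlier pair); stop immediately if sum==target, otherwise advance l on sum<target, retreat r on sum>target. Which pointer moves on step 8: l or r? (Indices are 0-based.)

l=0 r=13: -15+37=22 d=50 *, r--
l=0 r=12: -15+35=20 d=48 *, r--
l=0 r=11: -15+34=19 d=47 *, r--
l=0 r=10: -15+33=18 d=46 *, r--
l=0 r=9: -15+32=17 d=45 *, r--
l=0 r=8: -15+31=16 d=44 *, r--
l=0 r=7: -15+18=3 d=31 *, r--
l=0 r=6: -15+16=1 d=29 *, r--

r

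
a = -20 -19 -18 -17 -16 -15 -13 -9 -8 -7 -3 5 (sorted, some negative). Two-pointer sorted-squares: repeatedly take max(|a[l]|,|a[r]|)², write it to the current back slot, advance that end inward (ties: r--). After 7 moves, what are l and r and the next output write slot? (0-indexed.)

l=7, r=11, next write slot=4

[0,11] |-20|>|5| out[11]=400 → l++
[1,11] |-19|>|5| out[10]=361 → l++
[2,11] |-18|>|5| out[9]=324 → l++
[3,11] |-17|>|5| out[8]=289 → l++
[4,11] |-16|>|5| out[7]=256 → l++
[5,11] |-15|>|5| out[6]=225 → l++
[6,11] |-13|>|5| out[5]=169 → l++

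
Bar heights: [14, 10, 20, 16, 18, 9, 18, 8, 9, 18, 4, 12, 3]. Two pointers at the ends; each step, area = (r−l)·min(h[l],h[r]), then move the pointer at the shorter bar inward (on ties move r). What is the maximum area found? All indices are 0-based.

[0,12] min(14,3)*12=36 best=36 * → r--
[0,11] min(14,12)*11=132 best=132 * → r--
[0,10] min(14,4)*10=40 best=132 → r--
[0,9] min(14,18)*9=126 best=132 → l++
[1,9] min(10,18)*8=80 best=132 → l++
[2,9] min(20,18)*7=126 best=132 → r--
[2,8] min(20,9)*6=54 best=132 → r--
[2,7] min(20,8)*5=40 best=132 → r--
[2,6] min(20,18)*4=72 best=132 → r--
[2,5] min(20,9)*3=27 best=132 → r--
[2,4] min(20,18)*2=36 best=132 → r--
[2,3] min(20,16)*1=16 best=132 → r--

max area = 132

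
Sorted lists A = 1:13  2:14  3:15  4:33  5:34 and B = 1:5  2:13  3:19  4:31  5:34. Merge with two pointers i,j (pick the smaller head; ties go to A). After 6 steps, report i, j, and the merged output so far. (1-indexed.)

i=4, j=4, merged so far=[5, 13, 13, 14, 15, 19]

i=1 j=1: A[i]=13>B[j]=5 take 5, j++
i=1 j=2: A[i]=13<=B[j]=13 take 13, i++
i=2 j=2: A[i]=14>B[j]=13 take 13, j++
i=2 j=3: A[i]=14<=B[j]=19 take 14, i++
i=3 j=3: A[i]=15<=B[j]=19 take 15, i++
i=4 j=3: A[i]=33>B[j]=19 take 19, j++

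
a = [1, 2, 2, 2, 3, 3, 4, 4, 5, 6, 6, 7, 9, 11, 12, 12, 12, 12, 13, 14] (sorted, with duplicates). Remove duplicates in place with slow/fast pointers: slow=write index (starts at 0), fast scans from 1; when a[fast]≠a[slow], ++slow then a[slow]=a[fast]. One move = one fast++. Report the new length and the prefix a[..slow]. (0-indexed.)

(s=0,f=1) a[fast]=2≠a[slow]=1 write a[1]=2 → slow++,fast++
(s=1,f=2) a[fast]=2=a[slow] dup → fast++
(s=1,f=3) a[fast]=2=a[slow] dup → fast++
(s=1,f=4) a[fast]=3≠a[slow]=2 write a[2]=3 → slow++,fast++
(s=2,f=5) a[fast]=3=a[slow] dup → fast++
(s=2,f=6) a[fast]=4≠a[slow]=3 write a[3]=4 → slow++,fast++
(s=3,f=7) a[fast]=4=a[slow] dup → fast++
(s=3,f=8) a[fast]=5≠a[slow]=4 write a[4]=5 → slow++,fast++
(s=4,f=9) a[fast]=6≠a[slow]=5 write a[5]=6 → slow++,fast++
(s=5,f=10) a[fast]=6=a[slow] dup → fast++
(s=5,f=11) a[fast]=7≠a[slow]=6 write a[6]=7 → slow++,fast++
(s=6,f=12) a[fast]=9≠a[slow]=7 write a[7]=9 → slow++,fast++
(s=7,f=13) a[fast]=11≠a[slow]=9 write a[8]=11 → slow++,fast++
(s=8,f=14) a[fast]=12≠a[slow]=11 write a[9]=12 → slow++,fast++
(s=9,f=15) a[fast]=12=a[slow] dup → fast++
(s=9,f=16) a[fast]=12=a[slow] dup → fast++
(s=9,f=17) a[fast]=12=a[slow] dup → fast++
(s=9,f=18) a[fast]=13≠a[slow]=12 write a[10]=13 → slow++,fast++
(s=10,f=19) a[fast]=14≠a[slow]=13 write a[11]=14 → slow++,fast++

length 12; prefix = [1, 2, 3, 4, 5, 6, 7, 9, 11, 12, 13, 14]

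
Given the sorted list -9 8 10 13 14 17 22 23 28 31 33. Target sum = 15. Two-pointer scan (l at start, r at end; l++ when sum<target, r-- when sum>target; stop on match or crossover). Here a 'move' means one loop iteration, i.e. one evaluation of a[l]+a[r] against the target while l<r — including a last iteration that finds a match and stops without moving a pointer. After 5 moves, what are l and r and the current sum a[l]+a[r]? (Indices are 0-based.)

l=1, r=6, sum=30

[0,10] -9+33=24 >15 → r--
[0,9] -9+31=22 >15 → r--
[0,8] -9+28=19 >15 → r--
[0,7] -9+23=14 <15 → l++
[1,7] 8+23=31 >15 → r--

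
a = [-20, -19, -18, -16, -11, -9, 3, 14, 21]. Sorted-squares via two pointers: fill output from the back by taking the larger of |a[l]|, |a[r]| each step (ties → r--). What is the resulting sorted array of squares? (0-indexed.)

[0,8] |-20|<=|21| out[8]=441 → r--
[0,7] |-20|>|14| out[7]=400 → l++
[1,7] |-19|>|14| out[6]=361 → l++
[2,7] |-18|>|14| out[5]=324 → l++
[3,7] |-16|>|14| out[4]=256 → l++
[4,7] |-11|<=|14| out[3]=196 → r--
[4,6] |-11|>|3| out[2]=121 → l++
[5,6] |-9|>|3| out[1]=81 → l++
[6,6] |3|<=|3| out[0]=9 → r--

[9, 81, 121, 196, 256, 324, 361, 400, 441]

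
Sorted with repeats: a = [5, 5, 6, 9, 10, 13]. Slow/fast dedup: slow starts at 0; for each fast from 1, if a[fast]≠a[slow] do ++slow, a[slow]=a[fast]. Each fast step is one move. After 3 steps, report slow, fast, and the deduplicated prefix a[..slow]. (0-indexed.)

(s=0,f=1) a[fast]=5=a[slow] dup → fast++
(s=0,f=2) a[fast]=6≠a[slow]=5 write a[1]=6 → slow++,fast++
(s=1,f=3) a[fast]=9≠a[slow]=6 write a[2]=9 → slow++,fast++

slow=2, fast=4, prefix=[5, 6, 9]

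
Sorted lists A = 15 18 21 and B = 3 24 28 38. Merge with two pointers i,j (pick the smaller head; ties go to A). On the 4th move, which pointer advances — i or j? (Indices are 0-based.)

[i=0,j=0] A[i]=15>B[j]=3 take 3 → j++
[i=0,j=1] A[i]=15<=B[j]=24 take 15 → i++
[i=1,j=1] A[i]=18<=B[j]=24 take 18 → i++
[i=2,j=1] A[i]=21<=B[j]=24 take 21 → i++

i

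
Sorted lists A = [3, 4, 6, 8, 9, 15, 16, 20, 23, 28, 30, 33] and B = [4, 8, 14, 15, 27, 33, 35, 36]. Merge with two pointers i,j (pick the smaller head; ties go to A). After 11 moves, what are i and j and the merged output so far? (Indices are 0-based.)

[i=0,j=0] A[i]=3<=B[j]=4 take 3 → i++
[i=1,j=0] A[i]=4<=B[j]=4 take 4 → i++
[i=2,j=0] A[i]=6>B[j]=4 take 4 → j++
[i=2,j=1] A[i]=6<=B[j]=8 take 6 → i++
[i=3,j=1] A[i]=8<=B[j]=8 take 8 → i++
[i=4,j=1] A[i]=9>B[j]=8 take 8 → j++
[i=4,j=2] A[i]=9<=B[j]=14 take 9 → i++
[i=5,j=2] A[i]=15>B[j]=14 take 14 → j++
[i=5,j=3] A[i]=15<=B[j]=15 take 15 → i++
[i=6,j=3] A[i]=16>B[j]=15 take 15 → j++
[i=6,j=4] A[i]=16<=B[j]=27 take 16 → i++

i=7, j=4, merged so far=[3, 4, 4, 6, 8, 8, 9, 14, 15, 15, 16]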